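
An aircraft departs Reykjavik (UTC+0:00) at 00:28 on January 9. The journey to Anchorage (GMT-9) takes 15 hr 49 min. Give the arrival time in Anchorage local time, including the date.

Anchorage is 9:00 behind Reykjavik.
After 15 hours and 49 minutes it is 16:17 in Reykjavik.
Shift by the zone difference: 16:17 − 9:00 = 07:17 on Jan 9 in Anchorage.

07:17 on January 9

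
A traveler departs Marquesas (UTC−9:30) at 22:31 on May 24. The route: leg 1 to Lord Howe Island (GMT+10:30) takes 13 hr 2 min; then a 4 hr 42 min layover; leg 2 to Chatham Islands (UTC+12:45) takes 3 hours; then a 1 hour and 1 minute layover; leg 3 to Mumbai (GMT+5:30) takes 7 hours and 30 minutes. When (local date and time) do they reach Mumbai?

18:46 on May 26

Convert departure to UTC: 22:31 + 9:30 = 08:01 UTC on May 25.
Add 13 hours and 2 minutes leg 1 → 21:03 UTC.
Add 4 hours 42 minutes layover in Lord Howe Island → 01:45 UTC (May 26).
Add 3 hours leg 2 → 04:45 UTC.
Add 1 hour and 1 minute layover in Chatham Islands → 05:46 UTC.
Add 7 hours 30 minutes leg 3 → 13:16 UTC.
Mumbai is UTC+5:30, so local arrival = 13:16 + 5:30 = 18:46 on May 26.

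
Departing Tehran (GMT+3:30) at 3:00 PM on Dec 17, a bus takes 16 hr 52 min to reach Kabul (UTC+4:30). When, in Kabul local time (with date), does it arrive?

Convert departure to UTC: 3:00 PM − 3:30 = 11:30 AM UTC on Dec 17.
Add 16 hours and 52 minutes travel time → 4:22 AM UTC (Dec 18).
Kabul is UTC+4:30, so local arrival = 4:22 AM + 4:30 = 8:52 AM on Dec 18.

8:52 AM on December 18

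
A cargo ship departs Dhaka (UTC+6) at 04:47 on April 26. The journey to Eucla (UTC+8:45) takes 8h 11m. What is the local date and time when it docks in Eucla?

15:43 on Apr 26

Convert departure to UTC: 04:47 − 6:00 = 22:47 UTC on Apr 25.
Add 8 hours 11 minutes travel time → 06:58 UTC (Apr 26).
Eucla is UTC+8:45, so local arrival = 06:58 + 8:45 = 15:43 on Apr 26.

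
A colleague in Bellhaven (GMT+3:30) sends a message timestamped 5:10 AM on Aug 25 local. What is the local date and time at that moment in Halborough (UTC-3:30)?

Halborough is 7:00 behind Bellhaven.
Shift by the zone difference: 5:10 AM − 7:00 = 10:10 PM on Aug 24 in Halborough.

10:10 PM on August 24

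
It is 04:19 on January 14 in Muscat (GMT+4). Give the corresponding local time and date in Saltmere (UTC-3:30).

In UTC: 04:19 − 4:00 = 00:19 on Jan 14.
Saltmere is UTC−3:30: 00:19 − 3:30 = 20:49 on Jan 13.

20:49 on Jan 13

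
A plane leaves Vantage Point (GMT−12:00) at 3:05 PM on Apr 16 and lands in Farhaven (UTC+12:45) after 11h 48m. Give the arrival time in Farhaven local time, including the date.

Farhaven is 24:45 ahead of Vantage Point.
After 11 hours and 48 minutes it is 2:53 AM (Apr 17) in Vantage Point.
Shift by the zone difference: 2:53 AM + 24:45 = 3:38 AM on Apr 18 in Farhaven.

3:38 AM on April 18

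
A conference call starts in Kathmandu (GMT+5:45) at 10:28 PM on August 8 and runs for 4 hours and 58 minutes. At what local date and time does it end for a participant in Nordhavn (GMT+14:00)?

Convert start to UTC: 10:28 PM − 5:45 = 4:43 PM UTC on Aug 8.
Add 4 hours and 58 minutes duration → 9:41 PM UTC.
Nordhavn is UTC+14:00, so local end time = 9:41 PM + 14:00 = 11:41 AM on Aug 9.

11:41 AM on Aug 9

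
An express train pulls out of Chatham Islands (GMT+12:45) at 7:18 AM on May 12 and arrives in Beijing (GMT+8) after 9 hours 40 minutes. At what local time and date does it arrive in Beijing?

12:13 PM on May 12

Beijing is 4:45 behind Chatham Islands.
After 9 hours 40 minutes it is 4:58 PM in Chatham Islands.
Shift by the zone difference: 4:58 PM − 4:45 = 12:13 PM on May 12 in Beijing.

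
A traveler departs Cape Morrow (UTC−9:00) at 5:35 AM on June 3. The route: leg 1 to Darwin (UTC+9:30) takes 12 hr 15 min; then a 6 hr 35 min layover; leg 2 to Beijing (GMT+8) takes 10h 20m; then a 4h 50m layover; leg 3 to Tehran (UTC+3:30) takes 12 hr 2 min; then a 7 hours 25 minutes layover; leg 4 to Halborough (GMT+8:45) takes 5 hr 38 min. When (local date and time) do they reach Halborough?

Convert departure to UTC: 5:35 AM + 9:00 = 2:35 PM UTC on Jun 3.
Add 12 hours 15 minutes leg 1 → 2:50 AM UTC (Jun 4).
Add 6 hours and 35 minutes layover in Darwin → 9:25 AM UTC.
Add 10 hours 20 minutes leg 2 → 7:45 PM UTC.
Add 4 hours 50 minutes layover in Beijing → 12:35 AM UTC (Jun 5).
Add 12 hours and 2 minutes leg 3 → 12:37 PM UTC.
Add 7 hours 25 minutes layover in Tehran → 8:02 PM UTC.
Add 5 hours and 38 minutes leg 4 → 1:40 AM UTC (Jun 6).
Halborough is UTC+8:45, so local arrival = 1:40 AM + 8:45 = 10:25 AM on Jun 6.

10:25 AM on June 6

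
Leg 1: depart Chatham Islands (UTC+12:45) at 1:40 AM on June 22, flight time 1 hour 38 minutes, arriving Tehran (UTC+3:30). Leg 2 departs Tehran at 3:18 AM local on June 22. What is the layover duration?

9 hours 15 minutes

Convert departure to UTC: 1:40 AM − 12:45 = 12:55 PM UTC on Jun 21.
Add 1 hour 38 minutes flight time → 2:33 PM UTC.
Tehran is UTC+3:30, so local arrival = 2:33 PM + 3:30 = 6:03 PM on Jun 21.
Layover = 3:18 AM − 6:03 PM (+1 day) = 9 hours 15 minutes.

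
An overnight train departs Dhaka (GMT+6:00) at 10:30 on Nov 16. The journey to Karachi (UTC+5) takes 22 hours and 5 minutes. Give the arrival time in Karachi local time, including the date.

Convert departure to UTC: 10:30 − 6:00 = 04:30 UTC on Nov 16.
Add 22 hours and 5 minutes travel time → 02:35 UTC (Nov 17).
Karachi is UTC+5:00, so local arrival = 02:35 + 5:00 = 07:35 on Nov 17.

07:35 on November 17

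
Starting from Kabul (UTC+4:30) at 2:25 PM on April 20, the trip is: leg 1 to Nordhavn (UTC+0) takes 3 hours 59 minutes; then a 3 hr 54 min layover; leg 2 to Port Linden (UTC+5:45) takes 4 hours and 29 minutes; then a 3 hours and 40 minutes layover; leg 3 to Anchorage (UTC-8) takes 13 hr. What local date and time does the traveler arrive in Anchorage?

6:57 AM on April 21

Convert departure to UTC: 2:25 PM − 4:30 = 9:55 AM UTC on Apr 20.
Add 3 hours 59 minutes leg 1 → 1:54 PM UTC.
Add 3 hours 54 minutes layover in Nordhavn → 5:48 PM UTC.
Add 4 hours and 29 minutes leg 2 → 10:17 PM UTC.
Add 3 hours and 40 minutes layover in Port Linden → 1:57 AM UTC (Apr 21).
Add 13 hours leg 3 → 2:57 PM UTC.
Anchorage is UTC−8:00, so local arrival = 2:57 PM − 8:00 = 6:57 AM on Apr 21.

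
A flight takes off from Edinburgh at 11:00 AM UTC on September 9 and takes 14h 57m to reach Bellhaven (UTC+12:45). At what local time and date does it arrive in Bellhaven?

Departure is given in UTC: 11:00 AM on Sep 9.
Add 14 hours 57 minutes → 1:57 AM UTC (Sep 10).
Bellhaven is UTC+12:45: 1:57 AM + 12:45 = 2:42 PM on Sep 10.

2:42 PM on September 10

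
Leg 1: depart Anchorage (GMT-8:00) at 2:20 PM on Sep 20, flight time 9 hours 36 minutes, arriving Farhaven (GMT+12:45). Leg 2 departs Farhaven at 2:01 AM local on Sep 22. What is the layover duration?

5 hours 20 minutes

Convert departure to UTC: 2:20 PM + 8:00 = 10:20 PM UTC on Sep 20.
Add 9 hours and 36 minutes flight time → 7:56 AM UTC (Sep 21).
Farhaven is UTC+12:45, so local arrival = 7:56 AM + 12:45 = 8:41 PM on Sep 21.
Layover = 2:01 AM − 8:41 PM (+1 day) = 5 hours 20 minutes.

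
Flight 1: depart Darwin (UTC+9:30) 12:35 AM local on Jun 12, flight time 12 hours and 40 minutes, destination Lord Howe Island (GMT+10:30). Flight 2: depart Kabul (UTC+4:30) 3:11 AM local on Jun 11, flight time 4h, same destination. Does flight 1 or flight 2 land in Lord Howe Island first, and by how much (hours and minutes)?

Flight 1 in UTC: 12:35 AM − 9:30 = 3:05 PM on Jun 11.
+12 hours 40 minutes → arrive 3:45 AM UTC on Jun 12.
Flight 2 in UTC: 3:11 AM − 4:30 = 10:41 PM on Jun 10.
+4 hours → arrive 2:41 AM UTC on Jun 11.
Flight 2 lands earlier by 25 hours 4 minutes.

the second, by 25 hours 4 minutes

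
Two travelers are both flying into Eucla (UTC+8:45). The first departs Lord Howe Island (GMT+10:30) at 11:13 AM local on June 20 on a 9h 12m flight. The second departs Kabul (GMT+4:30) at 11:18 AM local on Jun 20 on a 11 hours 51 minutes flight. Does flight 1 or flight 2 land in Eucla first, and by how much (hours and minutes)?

the first, by 8 hours 44 minutes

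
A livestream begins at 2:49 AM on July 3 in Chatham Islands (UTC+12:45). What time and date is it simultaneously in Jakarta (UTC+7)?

9:04 PM on July 2

In UTC: 2:49 AM − 12:45 = 2:04 PM on Jul 2.
Jakarta is UTC+7:00: 2:04 PM + 7:00 = 9:04 PM on Jul 2.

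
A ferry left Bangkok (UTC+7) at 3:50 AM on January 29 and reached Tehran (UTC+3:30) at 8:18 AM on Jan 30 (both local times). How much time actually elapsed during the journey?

Departure in UTC: 3:50 AM − 7:00 = 8:50 PM on Jan 28.
Arrival in UTC: 8:18 AM − 3:30 = 4:48 AM on Jan 30.
Elapsed = 4:48 AM − 8:50 PM (+2 days) = 31 hours 58 minutes.

31 hours 58 minutes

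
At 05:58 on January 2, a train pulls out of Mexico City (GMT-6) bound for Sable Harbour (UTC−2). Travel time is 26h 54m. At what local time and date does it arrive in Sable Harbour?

12:52 on January 3

Convert departure to UTC: 05:58 + 6:00 = 11:58 UTC on Jan 2.
Add 26 hours 54 minutes travel time → 14:52 UTC (Jan 3).
Sable Harbour is UTC−2:00, so local arrival = 14:52 − 2:00 = 12:52 on Jan 3.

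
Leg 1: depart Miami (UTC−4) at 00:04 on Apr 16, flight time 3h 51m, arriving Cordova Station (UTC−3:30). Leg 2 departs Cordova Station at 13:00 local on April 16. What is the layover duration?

8 hours 35 minutes

Convert departure to UTC: 00:04 + 4:00 = 04:04 UTC on Apr 16.
Add 3 hours and 51 minutes flight time → 07:55 UTC.
Cordova Station is UTC−3:30, so local arrival = 07:55 − 3:30 = 04:25 on Apr 16.
Layover = 13:00 − 04:25 = 8 hours 35 minutes.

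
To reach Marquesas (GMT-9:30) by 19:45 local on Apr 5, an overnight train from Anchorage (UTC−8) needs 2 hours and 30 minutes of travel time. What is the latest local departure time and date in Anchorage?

Target arrival in UTC: 19:45 + 9:30 = 05:15 on Apr 6.
Subtract 2 hours and 30 minutes → departure 02:45 UTC on Apr 6.
Anchorage is UTC−8:00: 02:45 − 8:00 = 18:45 on Apr 5.

18:45 on April 5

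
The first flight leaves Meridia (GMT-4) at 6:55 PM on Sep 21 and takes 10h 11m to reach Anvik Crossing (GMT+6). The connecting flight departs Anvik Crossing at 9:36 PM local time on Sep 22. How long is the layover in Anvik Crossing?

6 hours 30 minutes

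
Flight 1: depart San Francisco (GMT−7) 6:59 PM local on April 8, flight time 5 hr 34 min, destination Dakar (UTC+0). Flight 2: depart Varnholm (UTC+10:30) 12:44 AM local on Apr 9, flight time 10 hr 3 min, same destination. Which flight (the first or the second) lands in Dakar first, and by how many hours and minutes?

the second, by 7 hours 16 minutes

Flight 1 in UTC: 6:59 PM + 7:00 = 1:59 AM on Apr 9.
+5 hours and 34 minutes → arrive 7:33 AM UTC on Apr 9.
Flight 2 in UTC: 12:44 AM − 10:30 = 2:14 PM on Apr 8.
+10 hours and 3 minutes → arrive 12:17 AM UTC on Apr 9.
Flight 2 lands earlier by 7 hours 16 minutes.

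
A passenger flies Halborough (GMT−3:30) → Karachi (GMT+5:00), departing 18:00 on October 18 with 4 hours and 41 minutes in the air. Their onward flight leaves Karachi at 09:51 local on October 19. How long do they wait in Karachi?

Convert departure to UTC: 18:00 + 3:30 = 21:30 UTC on Oct 18.
Add 4 hours and 41 minutes flight time → 02:11 UTC (Oct 19).
Karachi is UTC+5:00, so local arrival = 02:11 + 5:00 = 07:11 on Oct 19.
Layover = 09:51 − 07:11 = 2 hours 40 minutes.

2 hours 40 minutes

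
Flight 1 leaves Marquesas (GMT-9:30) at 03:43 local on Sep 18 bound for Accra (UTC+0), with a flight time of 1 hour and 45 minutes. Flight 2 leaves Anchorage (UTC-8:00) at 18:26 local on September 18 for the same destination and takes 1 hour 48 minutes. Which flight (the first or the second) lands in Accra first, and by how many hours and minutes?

the first, by 13 hours 16 minutes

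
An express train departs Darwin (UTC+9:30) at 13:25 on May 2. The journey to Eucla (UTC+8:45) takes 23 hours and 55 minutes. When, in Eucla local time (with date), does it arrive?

12:35 on May 3

Convert departure to UTC: 13:25 − 9:30 = 03:55 UTC on May 2.
Add 23 hours 55 minutes travel time → 03:50 UTC (May 3).
Eucla is UTC+8:45, so local arrival = 03:50 + 8:45 = 12:35 on May 3.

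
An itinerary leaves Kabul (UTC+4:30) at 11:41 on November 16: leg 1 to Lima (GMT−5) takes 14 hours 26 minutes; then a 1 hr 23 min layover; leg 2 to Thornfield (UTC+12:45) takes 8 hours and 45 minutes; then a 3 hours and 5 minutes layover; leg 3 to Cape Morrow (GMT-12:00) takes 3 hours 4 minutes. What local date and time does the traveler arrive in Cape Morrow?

Convert departure to UTC: 11:41 − 4:30 = 07:11 UTC on Nov 16.
Add 14 hours 26 minutes leg 1 → 21:37 UTC.
Add 1 hour 23 minutes layover in Lima → 23:00 UTC.
Add 8 hours and 45 minutes leg 2 → 07:45 UTC (Nov 17).
Add 3 hours and 5 minutes layover in Thornfield → 10:50 UTC.
Add 3 hours 4 minutes leg 3 → 13:54 UTC.
Cape Morrow is UTC−12:00, so local arrival = 13:54 − 12:00 = 01:54 on Nov 17.

01:54 on November 17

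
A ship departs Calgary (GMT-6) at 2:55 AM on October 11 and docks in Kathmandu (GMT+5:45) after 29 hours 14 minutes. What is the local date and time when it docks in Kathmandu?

7:54 PM on October 12

Kathmandu is 11:45 ahead of Calgary.
After 29 hours 14 minutes it is 8:09 AM (Oct 12) in Calgary.
Shift by the zone difference: 8:09 AM + 11:45 = 7:54 PM on Oct 12 in Kathmandu.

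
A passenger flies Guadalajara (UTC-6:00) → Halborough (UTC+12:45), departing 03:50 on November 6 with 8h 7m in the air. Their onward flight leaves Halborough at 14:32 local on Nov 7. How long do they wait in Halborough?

7 hours 50 minutes

Convert departure to UTC: 03:50 + 6:00 = 09:50 UTC on Nov 6.
Add 8 hours and 7 minutes flight time → 17:57 UTC.
Halborough is UTC+12:45, so local arrival = 17:57 + 12:45 = 06:42 on Nov 7.
Layover = 14:32 − 06:42 = 7 hours 50 minutes.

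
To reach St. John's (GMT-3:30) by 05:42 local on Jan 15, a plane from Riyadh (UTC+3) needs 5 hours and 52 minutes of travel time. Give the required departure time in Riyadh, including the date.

06:20 on January 15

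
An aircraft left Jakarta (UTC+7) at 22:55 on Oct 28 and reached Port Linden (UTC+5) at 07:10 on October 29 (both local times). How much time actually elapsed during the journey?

Departure in UTC: 22:55 − 7:00 = 15:55 on Oct 28.
Arrival in UTC: 07:10 − 5:00 = 02:10 on Oct 29.
Elapsed = 02:10 − 15:55 (+1 day) = 10 hours 15 minutes.

10 hours 15 minutes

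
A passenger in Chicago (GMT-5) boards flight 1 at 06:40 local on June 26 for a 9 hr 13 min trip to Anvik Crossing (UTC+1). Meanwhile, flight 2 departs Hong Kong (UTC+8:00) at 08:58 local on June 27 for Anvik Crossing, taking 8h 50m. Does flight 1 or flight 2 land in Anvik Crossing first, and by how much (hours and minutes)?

the first, by 12 hours 55 minutes

Flight 1 in UTC: 06:40 + 5:00 = 11:40 on Jun 26.
+9 hours 13 minutes → arrive 20:53 UTC on Jun 26.
Flight 2 in UTC: 08:58 − 8:00 = 00:58 on Jun 27.
+8 hours and 50 minutes → arrive 09:48 UTC on Jun 27.
Flight 1 lands earlier by 12 hours 55 minutes.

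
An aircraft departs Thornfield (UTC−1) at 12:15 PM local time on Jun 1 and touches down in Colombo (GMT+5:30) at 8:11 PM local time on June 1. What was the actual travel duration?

Departure in UTC: 12:15 PM + 1:00 = 1:15 PM on Jun 1.
Arrival in UTC: 8:11 PM − 5:30 = 2:41 PM on Jun 1.
Elapsed = 2:41 PM − 1:15 PM = 1 hour 26 minutes.

1 hour 26 minutes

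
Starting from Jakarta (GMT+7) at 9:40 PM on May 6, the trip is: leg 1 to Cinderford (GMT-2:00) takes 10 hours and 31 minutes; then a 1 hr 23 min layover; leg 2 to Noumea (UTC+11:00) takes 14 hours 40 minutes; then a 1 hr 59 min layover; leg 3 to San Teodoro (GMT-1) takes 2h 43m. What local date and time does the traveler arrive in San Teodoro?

Convert departure to UTC: 9:40 PM − 7:00 = 2:40 PM UTC on May 6.
Add 10 hours and 31 minutes leg 1 → 1:11 AM UTC (May 7).
Add 1 hour and 23 minutes layover in Cinderford → 2:34 AM UTC.
Add 14 hours 40 minutes leg 2 → 5:14 PM UTC.
Add 1 hour and 59 minutes layover in Noumea → 7:13 PM UTC.
Add 2 hours 43 minutes leg 3 → 9:56 PM UTC.
San Teodoro is UTC−1:00, so local arrival = 9:56 PM − 1:00 = 8:56 PM on May 7.

8:56 PM on May 7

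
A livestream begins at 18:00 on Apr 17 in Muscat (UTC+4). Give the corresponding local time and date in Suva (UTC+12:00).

02:00 on April 18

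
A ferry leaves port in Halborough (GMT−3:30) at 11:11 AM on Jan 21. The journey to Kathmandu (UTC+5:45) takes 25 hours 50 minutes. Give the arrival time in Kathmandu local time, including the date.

10:16 PM on Jan 22

Kathmandu is 9:15 ahead of Halborough.
After 25 hours 50 minutes it is 1:01 PM (Jan 22) in Halborough.
Shift by the zone difference: 1:01 PM + 9:15 = 10:16 PM on Jan 22 in Kathmandu.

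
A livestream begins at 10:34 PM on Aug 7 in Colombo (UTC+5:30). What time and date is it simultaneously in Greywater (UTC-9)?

8:04 AM on Aug 7

In UTC: 10:34 PM − 5:30 = 5:04 PM on Aug 7.
Greywater is UTC−9:00: 5:04 PM − 9:00 = 8:04 AM on Aug 7.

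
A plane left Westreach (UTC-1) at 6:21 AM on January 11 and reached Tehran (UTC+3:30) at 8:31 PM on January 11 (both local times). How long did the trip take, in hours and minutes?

9 hours 40 minutes

Departure in UTC: 6:21 AM + 1:00 = 7:21 AM on Jan 11.
Arrival in UTC: 8:31 PM − 3:30 = 5:01 PM on Jan 11.
Elapsed = 5:01 PM − 7:21 AM = 9 hours 40 minutes.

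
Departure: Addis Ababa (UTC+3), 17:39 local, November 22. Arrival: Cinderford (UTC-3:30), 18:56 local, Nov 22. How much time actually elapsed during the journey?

Departure in UTC: 17:39 − 3:00 = 14:39 on Nov 22.
Arrival in UTC: 18:56 + 3:30 = 22:26 on Nov 22.
Elapsed = 22:26 − 14:39 = 7 hours 47 minutes.

7 hours 47 minutes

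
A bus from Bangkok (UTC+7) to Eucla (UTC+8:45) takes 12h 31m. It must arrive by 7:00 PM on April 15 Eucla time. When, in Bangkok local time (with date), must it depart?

4:44 AM on April 15

Target arrival in UTC: 7:00 PM − 8:45 = 10:15 AM on Apr 15.
Subtract 12 hours and 31 minutes → departure 9:44 PM UTC on Apr 14.
Bangkok is UTC+7:00: 9:44 PM + 7:00 = 4:44 AM on Apr 15.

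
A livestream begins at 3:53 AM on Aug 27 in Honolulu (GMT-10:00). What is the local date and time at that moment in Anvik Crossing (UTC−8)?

5:53 AM on Aug 27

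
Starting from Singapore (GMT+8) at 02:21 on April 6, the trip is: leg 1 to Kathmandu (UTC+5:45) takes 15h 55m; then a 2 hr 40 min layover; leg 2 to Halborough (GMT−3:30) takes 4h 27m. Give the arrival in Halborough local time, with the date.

Convert departure to UTC: 02:21 − 8:00 = 18:21 UTC on Apr 5.
Add 15 hours and 55 minutes leg 1 → 10:16 UTC (Apr 6).
Add 2 hours 40 minutes layover in Kathmandu → 12:56 UTC.
Add 4 hours 27 minutes leg 2 → 17:23 UTC.
Halborough is UTC−3:30, so local arrival = 17:23 − 3:30 = 13:53 on Apr 6.

13:53 on April 6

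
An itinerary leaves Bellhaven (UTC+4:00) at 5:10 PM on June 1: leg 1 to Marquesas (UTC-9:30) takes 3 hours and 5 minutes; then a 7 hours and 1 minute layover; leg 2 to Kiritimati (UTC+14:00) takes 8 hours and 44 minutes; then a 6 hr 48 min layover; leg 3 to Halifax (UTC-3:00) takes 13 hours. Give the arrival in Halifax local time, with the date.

12:48 AM on June 3

Convert departure to UTC: 5:10 PM − 4:00 = 1:10 PM UTC on Jun 1.
Add 3 hours 5 minutes leg 1 → 4:15 PM UTC.
Add 7 hours and 1 minute layover in Marquesas → 11:16 PM UTC.
Add 8 hours 44 minutes leg 2 → 8:00 AM UTC (Jun 2).
Add 6 hours and 48 minutes layover in Kiritimati → 2:48 PM UTC.
Add 13 hours leg 3 → 3:48 AM UTC (Jun 3).
Halifax is UTC−3:00, so local arrival = 3:48 AM − 3:00 = 12:48 AM on Jun 3.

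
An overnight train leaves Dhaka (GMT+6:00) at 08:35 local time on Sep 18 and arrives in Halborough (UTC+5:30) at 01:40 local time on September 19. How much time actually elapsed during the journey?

17 hours 35 minutes

Halborough is 0:30 behind Dhaka.
Clock-face elapsed time (ignoring zones) is 17 hours 5 minutes.
Actual elapsed = 17 hours 5 minutes + 0:30 = 17 hours 35 minutes.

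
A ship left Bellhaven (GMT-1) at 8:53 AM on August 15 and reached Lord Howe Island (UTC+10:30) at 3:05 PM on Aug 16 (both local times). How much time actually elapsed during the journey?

Lord Howe Island is 11:30 ahead of Bellhaven.
Clock-face elapsed time (ignoring zones) is 30 hours 12 minutes.
Actual elapsed = 30 hours 12 minutes − 11:30 = 18 hours 42 minutes.

18 hours 42 minutes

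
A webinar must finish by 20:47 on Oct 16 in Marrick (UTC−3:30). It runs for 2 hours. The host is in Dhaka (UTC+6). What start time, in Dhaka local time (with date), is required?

Target end time in UTC: 20:47 + 3:30 = 00:17 on Oct 17.
Subtract 2 hours → start 22:17 UTC on Oct 16.
Dhaka is UTC+6:00: 22:17 + 6:00 = 04:17 on Oct 17.

04:17 on October 17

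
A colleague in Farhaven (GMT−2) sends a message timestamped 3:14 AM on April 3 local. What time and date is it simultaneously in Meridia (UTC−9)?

In UTC: 3:14 AM + 2:00 = 5:14 AM on Apr 3.
Meridia is UTC−9:00: 5:14 AM − 9:00 = 8:14 PM on Apr 2.

8:14 PM on April 2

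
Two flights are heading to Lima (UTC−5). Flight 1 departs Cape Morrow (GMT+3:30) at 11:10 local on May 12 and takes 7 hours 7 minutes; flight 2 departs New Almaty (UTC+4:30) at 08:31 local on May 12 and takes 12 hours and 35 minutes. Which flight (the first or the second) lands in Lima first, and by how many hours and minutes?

Flight 1 in UTC: 11:10 − 3:30 = 07:40 on May 12.
+7 hours 7 minutes → arrive 14:47 UTC on May 12.
Flight 2 in UTC: 08:31 − 4:30 = 04:01 on May 12.
+12 hours and 35 minutes → arrive 16:36 UTC on May 12.
Flight 1 lands earlier by 1 hour 49 minutes.

the first, by 1 hour 49 minutes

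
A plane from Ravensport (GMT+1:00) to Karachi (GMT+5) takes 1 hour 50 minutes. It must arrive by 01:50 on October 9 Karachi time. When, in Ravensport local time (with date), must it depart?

20:00 on Oct 8

Target arrival in UTC: 01:50 − 5:00 = 20:50 on Oct 8.
Subtract 1 hour 50 minutes → departure 19:00 UTC on Oct 8.
Ravensport is UTC+1:00: 19:00 + 1:00 = 20:00 on Oct 8.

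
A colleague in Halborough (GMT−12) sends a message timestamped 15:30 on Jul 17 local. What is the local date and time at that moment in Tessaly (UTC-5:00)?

22:30 on Jul 17

Tessaly is 7:00 ahead of Halborough.
Shift by the zone difference: 15:30 + 7:00 = 22:30 on Jul 17 in Tessaly.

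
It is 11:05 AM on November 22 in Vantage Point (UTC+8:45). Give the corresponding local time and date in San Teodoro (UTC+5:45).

8:05 AM on Nov 22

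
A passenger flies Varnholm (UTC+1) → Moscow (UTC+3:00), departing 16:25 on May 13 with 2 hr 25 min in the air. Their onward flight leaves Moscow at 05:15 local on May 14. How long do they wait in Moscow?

Convert departure to UTC: 16:25 − 1:00 = 15:25 UTC on May 13.
Add 2 hours 25 minutes flight time → 17:50 UTC.
Moscow is UTC+3:00, so local arrival = 17:50 + 3:00 = 20:50 on May 13.
Layover = 05:15 − 20:50 (+1 day) = 8 hours 25 minutes.

8 hours 25 minutes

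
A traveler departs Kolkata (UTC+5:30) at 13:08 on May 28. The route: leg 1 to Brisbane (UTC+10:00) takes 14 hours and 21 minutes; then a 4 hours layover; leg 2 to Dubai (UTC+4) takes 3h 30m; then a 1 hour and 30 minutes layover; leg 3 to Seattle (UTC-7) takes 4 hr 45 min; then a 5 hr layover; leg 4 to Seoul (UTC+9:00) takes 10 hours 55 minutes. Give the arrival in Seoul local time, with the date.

Convert departure to UTC: 13:08 − 5:30 = 07:38 UTC on May 28.
Add 14 hours and 21 minutes leg 1 → 21:59 UTC.
Add 4 hours layover in Brisbane → 01:59 UTC (May 29).
Add 3 hours 30 minutes leg 2 → 05:29 UTC.
Add 1 hour 30 minutes layover in Dubai → 06:59 UTC.
Add 4 hours and 45 minutes leg 3 → 11:44 UTC.
Add 5 hours layover in Seattle → 16:44 UTC.
Add 10 hours and 55 minutes leg 4 → 03:39 UTC (May 30).
Seoul is UTC+9:00, so local arrival = 03:39 + 9:00 = 12:39 on May 30.

12:39 on May 30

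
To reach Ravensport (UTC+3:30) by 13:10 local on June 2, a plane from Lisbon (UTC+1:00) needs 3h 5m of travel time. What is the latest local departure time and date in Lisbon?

07:35 on June 2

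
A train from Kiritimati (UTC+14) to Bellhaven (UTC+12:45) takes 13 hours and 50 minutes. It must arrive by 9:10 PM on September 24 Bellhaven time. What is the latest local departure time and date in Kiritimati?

Target arrival in UTC: 9:10 PM − 12:45 = 8:25 AM on Sep 24.
Subtract 13 hours 50 minutes → departure 6:35 PM UTC on Sep 23.
Kiritimati is UTC+14:00: 6:35 PM + 14:00 = 8:35 AM on Sep 24.

8:35 AM on September 24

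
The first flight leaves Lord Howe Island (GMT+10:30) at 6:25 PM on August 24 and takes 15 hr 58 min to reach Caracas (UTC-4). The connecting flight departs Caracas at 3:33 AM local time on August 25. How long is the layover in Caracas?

7 hours 40 minutes

Convert departure to UTC: 6:25 PM − 10:30 = 7:55 AM UTC on Aug 24.
Add 15 hours and 58 minutes flight time → 11:53 PM UTC.
Caracas is UTC−4:00, so local arrival = 11:53 PM − 4:00 = 7:53 PM on Aug 24.
Layover = 3:33 AM − 7:53 PM (+1 day) = 7 hours 40 minutes.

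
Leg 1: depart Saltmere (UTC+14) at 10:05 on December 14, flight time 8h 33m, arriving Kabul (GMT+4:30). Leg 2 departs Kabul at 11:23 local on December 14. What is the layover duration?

2 hours 15 minutes

Convert departure to UTC: 10:05 − 14:00 = 20:05 UTC on Dec 13.
Add 8 hours 33 minutes flight time → 04:38 UTC (Dec 14).
Kabul is UTC+4:30, so local arrival = 04:38 + 4:30 = 09:08 on Dec 14.
Layover = 11:23 − 09:08 = 2 hours 15 minutes.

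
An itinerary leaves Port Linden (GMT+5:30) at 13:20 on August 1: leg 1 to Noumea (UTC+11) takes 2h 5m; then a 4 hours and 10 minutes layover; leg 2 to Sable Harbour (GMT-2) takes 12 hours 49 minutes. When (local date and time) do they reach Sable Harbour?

Convert departure to UTC: 13:20 − 5:30 = 07:50 UTC on Aug 1.
Add 2 hours and 5 minutes leg 1 → 09:55 UTC.
Add 4 hours 10 minutes layover in Noumea → 14:05 UTC.
Add 12 hours and 49 minutes leg 2 → 02:54 UTC (Aug 2).
Sable Harbour is UTC−2:00, so local arrival = 02:54 − 2:00 = 00:54 on Aug 2.

00:54 on August 2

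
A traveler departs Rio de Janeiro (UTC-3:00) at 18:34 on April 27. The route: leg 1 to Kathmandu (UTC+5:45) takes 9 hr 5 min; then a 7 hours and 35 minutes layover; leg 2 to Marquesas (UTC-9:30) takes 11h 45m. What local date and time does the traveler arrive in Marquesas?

Convert departure to UTC: 18:34 + 3:00 = 21:34 UTC on Apr 27.
Add 9 hours and 5 minutes leg 1 → 06:39 UTC (Apr 28).
Add 7 hours and 35 minutes layover in Kathmandu → 14:14 UTC.
Add 11 hours and 45 minutes leg 2 → 01:59 UTC (Apr 29).
Marquesas is UTC−9:30, so local arrival = 01:59 − 9:30 = 16:29 on Apr 28.

16:29 on April 28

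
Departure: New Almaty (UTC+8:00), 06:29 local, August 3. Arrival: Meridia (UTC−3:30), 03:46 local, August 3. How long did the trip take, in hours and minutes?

8 hours 47 minutes

Departure in UTC: 06:29 − 8:00 = 22:29 on Aug 2.
Arrival in UTC: 03:46 + 3:30 = 07:16 on Aug 3.
Elapsed = 07:16 − 22:29 (+1 day) = 8 hours 47 minutes.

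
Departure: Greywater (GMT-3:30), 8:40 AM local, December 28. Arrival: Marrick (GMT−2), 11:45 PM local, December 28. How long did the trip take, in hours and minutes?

Marrick is 1:30 ahead of Greywater.
Clock-face elapsed time (ignoring zones) is 15 hours 5 minutes.
Actual elapsed = 15 hours 5 minutes − 1:30 = 13 hours 35 minutes.

13 hours 35 minutes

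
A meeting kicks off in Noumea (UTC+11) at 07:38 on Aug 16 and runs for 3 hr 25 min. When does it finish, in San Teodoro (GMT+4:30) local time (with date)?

San Teodoro is 6:30 behind Noumea.
After 3 hours and 25 minutes it is 11:03 in Noumea.
Shift by the zone difference: 11:03 − 6:30 = 04:33 on Aug 16 in San Teodoro.

04:33 on August 16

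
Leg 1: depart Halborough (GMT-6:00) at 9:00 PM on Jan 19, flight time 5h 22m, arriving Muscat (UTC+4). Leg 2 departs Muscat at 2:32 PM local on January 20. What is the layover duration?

Convert departure to UTC: 9:00 PM + 6:00 = 3:00 AM UTC on Jan 20.
Add 5 hours and 22 minutes flight time → 8:22 AM UTC.
Muscat is UTC+4:00, so local arrival = 8:22 AM + 4:00 = 12:22 PM on Jan 20.
Layover = 2:32 PM − 12:22 PM = 2 hours 10 minutes.

2 hours 10 minutes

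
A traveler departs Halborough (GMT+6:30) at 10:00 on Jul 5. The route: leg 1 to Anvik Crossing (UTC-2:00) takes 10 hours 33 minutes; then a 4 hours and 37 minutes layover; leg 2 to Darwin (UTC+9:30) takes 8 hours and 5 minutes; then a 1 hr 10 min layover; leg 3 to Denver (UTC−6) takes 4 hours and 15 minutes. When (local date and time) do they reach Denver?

02:10 on July 6

Convert departure to UTC: 10:00 − 6:30 = 03:30 UTC on Jul 5.
Add 10 hours and 33 minutes leg 1 → 14:03 UTC.
Add 4 hours 37 minutes layover in Anvik Crossing → 18:40 UTC.
Add 8 hours 5 minutes leg 2 → 02:45 UTC (Jul 6).
Add 1 hour and 10 minutes layover in Darwin → 03:55 UTC.
Add 4 hours 15 minutes leg 3 → 08:10 UTC.
Denver is UTC−6:00, so local arrival = 08:10 − 6:00 = 02:10 on Jul 6.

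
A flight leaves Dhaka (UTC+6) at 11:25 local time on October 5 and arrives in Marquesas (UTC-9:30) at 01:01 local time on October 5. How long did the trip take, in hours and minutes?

5 hours 6 minutes

Marquesas is 15:30 behind Dhaka.
Clock-face elapsed time (ignoring zones) is −10 hours 24 minutes.
Actual elapsed = −10 hours 24 minutes + 15:30 = 5 hours 6 minutes.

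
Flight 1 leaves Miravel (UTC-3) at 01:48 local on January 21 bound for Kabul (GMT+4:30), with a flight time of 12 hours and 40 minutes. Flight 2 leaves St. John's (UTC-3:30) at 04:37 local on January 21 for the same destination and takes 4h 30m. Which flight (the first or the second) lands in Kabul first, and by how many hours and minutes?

the second, by 4 hours 51 minutes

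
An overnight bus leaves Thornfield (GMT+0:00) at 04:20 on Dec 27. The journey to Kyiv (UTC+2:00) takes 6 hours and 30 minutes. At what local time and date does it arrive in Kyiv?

Thornfield is at UTC+0, so departure is already 04:20 UTC on Dec 27.
Add 6 hours and 30 minutes travel time → 10:50 UTC.
Kyiv is UTC+2:00, so local arrival = 10:50 + 2:00 = 12:50 on Dec 27.

12:50 on December 27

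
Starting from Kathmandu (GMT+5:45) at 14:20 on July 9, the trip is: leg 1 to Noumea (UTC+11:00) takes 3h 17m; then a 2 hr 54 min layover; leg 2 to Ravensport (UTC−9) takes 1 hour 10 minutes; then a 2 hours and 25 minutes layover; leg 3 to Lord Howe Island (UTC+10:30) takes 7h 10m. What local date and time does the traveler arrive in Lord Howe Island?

Convert departure to UTC: 14:20 − 5:45 = 08:35 UTC on Jul 9.
Add 3 hours 17 minutes leg 1 → 11:52 UTC.
Add 2 hours 54 minutes layover in Noumea → 14:46 UTC.
Add 1 hour 10 minutes leg 2 → 15:56 UTC.
Add 2 hours 25 minutes layover in Ravensport → 18:21 UTC.
Add 7 hours and 10 minutes leg 3 → 01:31 UTC (Jul 10).
Lord Howe Island is UTC+10:30, so local arrival = 01:31 + 10:30 = 12:01 on Jul 10.

12:01 on Jul 10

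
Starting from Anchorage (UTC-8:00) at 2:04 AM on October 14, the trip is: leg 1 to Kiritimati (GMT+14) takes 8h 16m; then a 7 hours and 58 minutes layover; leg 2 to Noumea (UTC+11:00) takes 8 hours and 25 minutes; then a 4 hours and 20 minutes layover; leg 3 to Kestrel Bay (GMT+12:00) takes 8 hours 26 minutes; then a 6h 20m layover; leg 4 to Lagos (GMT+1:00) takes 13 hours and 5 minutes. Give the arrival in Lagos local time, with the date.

7:54 PM on October 16

Convert departure to UTC: 2:04 AM + 8:00 = 10:04 AM UTC on Oct 14.
Add 8 hours 16 minutes leg 1 → 6:20 PM UTC.
Add 7 hours and 58 minutes layover in Kiritimati → 2:18 AM UTC (Oct 15).
Add 8 hours and 25 minutes leg 2 → 10:43 AM UTC.
Add 4 hours 20 minutes layover in Noumea → 3:03 PM UTC.
Add 8 hours and 26 minutes leg 3 → 11:29 PM UTC.
Add 6 hours 20 minutes layover in Kestrel Bay → 5:49 AM UTC (Oct 16).
Add 13 hours and 5 minutes leg 4 → 6:54 PM UTC.
Lagos is UTC+1:00, so local arrival = 6:54 PM + 1:00 = 7:54 PM on Oct 16.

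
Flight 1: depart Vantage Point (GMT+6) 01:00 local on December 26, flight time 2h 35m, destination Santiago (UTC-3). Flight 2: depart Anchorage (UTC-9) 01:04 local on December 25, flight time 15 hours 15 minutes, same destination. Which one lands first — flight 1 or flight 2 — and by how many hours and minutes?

the first, by 3 hours 44 minutes

Flight 1 in UTC: 01:00 − 6:00 = 19:00 on Dec 25.
+2 hours 35 minutes → arrive 21:35 UTC on Dec 25.
Flight 2 in UTC: 01:04 + 9:00 = 10:04 on Dec 25.
+15 hours and 15 minutes → arrive 01:19 UTC on Dec 26.
Flight 1 lands earlier by 3 hours 44 minutes.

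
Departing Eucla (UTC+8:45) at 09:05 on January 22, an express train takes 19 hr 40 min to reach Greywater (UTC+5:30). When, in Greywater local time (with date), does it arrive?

Convert departure to UTC: 09:05 − 8:45 = 00:20 UTC on Jan 22.
Add 19 hours and 40 minutes travel time → 20:00 UTC.
Greywater is UTC+5:30, so local arrival = 20:00 + 5:30 = 01:30 on Jan 23.

01:30 on January 23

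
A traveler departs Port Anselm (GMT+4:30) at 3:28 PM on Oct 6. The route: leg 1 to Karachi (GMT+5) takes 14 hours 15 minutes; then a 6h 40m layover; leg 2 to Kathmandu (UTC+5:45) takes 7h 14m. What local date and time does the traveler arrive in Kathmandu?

8:52 PM on October 7

Convert departure to UTC: 3:28 PM − 4:30 = 10:58 AM UTC on Oct 6.
Add 14 hours 15 minutes leg 1 → 1:13 AM UTC (Oct 7).
Add 6 hours and 40 minutes layover in Karachi → 7:53 AM UTC.
Add 7 hours and 14 minutes leg 2 → 3:07 PM UTC.
Kathmandu is UTC+5:45, so local arrival = 3:07 PM + 5:45 = 8:52 PM on Oct 7.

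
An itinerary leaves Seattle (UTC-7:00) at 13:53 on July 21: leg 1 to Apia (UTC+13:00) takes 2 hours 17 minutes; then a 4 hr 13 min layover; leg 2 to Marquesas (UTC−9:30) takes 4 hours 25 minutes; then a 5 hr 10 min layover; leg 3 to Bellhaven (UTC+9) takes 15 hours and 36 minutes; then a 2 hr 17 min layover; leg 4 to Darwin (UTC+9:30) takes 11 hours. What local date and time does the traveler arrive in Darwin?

Convert departure to UTC: 13:53 + 7:00 = 20:53 UTC on Jul 21.
Add 2 hours and 17 minutes leg 1 → 23:10 UTC.
Add 4 hours 13 minutes layover in Apia → 03:23 UTC (Jul 22).
Add 4 hours 25 minutes leg 2 → 07:48 UTC.
Add 5 hours 10 minutes layover in Marquesas → 12:58 UTC.
Add 15 hours and 36 minutes leg 3 → 04:34 UTC (Jul 23).
Add 2 hours and 17 minutes layover in Bellhaven → 06:51 UTC.
Add 11 hours leg 4 → 17:51 UTC.
Darwin is UTC+9:30, so local arrival = 17:51 + 9:30 = 03:21 on Jul 24.

03:21 on July 24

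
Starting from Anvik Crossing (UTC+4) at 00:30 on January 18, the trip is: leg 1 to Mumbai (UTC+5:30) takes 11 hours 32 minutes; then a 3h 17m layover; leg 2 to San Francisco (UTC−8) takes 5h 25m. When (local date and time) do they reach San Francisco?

08:44 on January 18

Convert departure to UTC: 00:30 − 4:00 = 20:30 UTC on Jan 17.
Add 11 hours 32 minutes leg 1 → 08:02 UTC (Jan 18).
Add 3 hours 17 minutes layover in Mumbai → 11:19 UTC.
Add 5 hours and 25 minutes leg 2 → 16:44 UTC.
San Francisco is UTC−8:00, so local arrival = 16:44 − 8:00 = 08:44 on Jan 18.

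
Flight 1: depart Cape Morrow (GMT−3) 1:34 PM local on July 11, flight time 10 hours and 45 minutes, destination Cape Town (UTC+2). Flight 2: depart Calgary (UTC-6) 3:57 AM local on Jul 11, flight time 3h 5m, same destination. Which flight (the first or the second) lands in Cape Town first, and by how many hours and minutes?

Flight 1 in UTC: 1:34 PM + 3:00 = 4:34 PM on Jul 11.
+10 hours 45 minutes → arrive 3:19 AM UTC on Jul 12.
Flight 2 in UTC: 3:57 AM + 6:00 = 9:57 AM on Jul 11.
+3 hours and 5 minutes → arrive 1:02 PM UTC on Jul 11.
Flight 2 lands earlier by 14 hours 17 minutes.

the second, by 14 hours 17 minutes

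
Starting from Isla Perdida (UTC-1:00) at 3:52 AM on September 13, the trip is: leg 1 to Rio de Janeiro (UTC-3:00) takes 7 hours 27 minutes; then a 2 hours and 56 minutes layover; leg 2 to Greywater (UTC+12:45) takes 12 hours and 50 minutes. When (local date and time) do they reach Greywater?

Convert departure to UTC: 3:52 AM + 1:00 = 4:52 AM UTC on Sep 13.
Add 7 hours 27 minutes leg 1 → 12:19 PM UTC.
Add 2 hours 56 minutes layover in Rio de Janeiro → 3:15 PM UTC.
Add 12 hours 50 minutes leg 2 → 4:05 AM UTC (Sep 14).
Greywater is UTC+12:45, so local arrival = 4:05 AM + 12:45 = 4:50 PM on Sep 14.

4:50 PM on September 14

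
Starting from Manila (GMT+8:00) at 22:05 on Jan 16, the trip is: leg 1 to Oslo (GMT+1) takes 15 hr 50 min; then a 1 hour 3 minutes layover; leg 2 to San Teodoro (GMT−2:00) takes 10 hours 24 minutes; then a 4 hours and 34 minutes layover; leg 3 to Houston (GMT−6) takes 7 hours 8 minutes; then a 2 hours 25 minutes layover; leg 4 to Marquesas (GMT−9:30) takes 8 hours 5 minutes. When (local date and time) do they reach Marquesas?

06:04 on Jan 18

Convert departure to UTC: 22:05 − 8:00 = 14:05 UTC on Jan 16.
Add 15 hours and 50 minutes leg 1 → 05:55 UTC (Jan 17).
Add 1 hour 3 minutes layover in Oslo → 06:58 UTC.
Add 10 hours 24 minutes leg 2 → 17:22 UTC.
Add 4 hours and 34 minutes layover in San Teodoro → 21:56 UTC.
Add 7 hours 8 minutes leg 3 → 05:04 UTC (Jan 18).
Add 2 hours 25 minutes layover in Houston → 07:29 UTC.
Add 8 hours and 5 minutes leg 4 → 15:34 UTC.
Marquesas is UTC−9:30, so local arrival = 15:34 − 9:30 = 06:04 on Jan 18.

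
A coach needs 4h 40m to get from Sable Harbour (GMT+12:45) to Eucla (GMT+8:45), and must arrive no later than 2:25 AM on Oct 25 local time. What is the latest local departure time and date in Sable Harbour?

Target arrival in UTC: 2:25 AM − 8:45 = 5:40 PM on Oct 24.
Subtract 4 hours and 40 minutes → departure 1:00 PM UTC on Oct 24.
Sable Harbour is UTC+12:45: 1:00 PM + 12:45 = 1:45 AM on Oct 25.

1:45 AM on Oct 25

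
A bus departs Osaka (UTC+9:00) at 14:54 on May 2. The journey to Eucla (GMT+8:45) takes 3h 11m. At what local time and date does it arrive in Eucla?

17:50 on May 2

Convert departure to UTC: 14:54 − 9:00 = 05:54 UTC on May 2.
Add 3 hours and 11 minutes travel time → 09:05 UTC.
Eucla is UTC+8:45, so local arrival = 09:05 + 8:45 = 17:50 on May 2.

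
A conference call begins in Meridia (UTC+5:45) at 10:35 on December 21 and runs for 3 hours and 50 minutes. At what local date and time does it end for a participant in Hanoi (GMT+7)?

15:40 on December 21

Hanoi is 1:15 ahead of Meridia.
After 3 hours and 50 minutes it is 14:25 in Meridia.
Shift by the zone difference: 14:25 + 1:15 = 15:40 on Dec 21 in Hanoi.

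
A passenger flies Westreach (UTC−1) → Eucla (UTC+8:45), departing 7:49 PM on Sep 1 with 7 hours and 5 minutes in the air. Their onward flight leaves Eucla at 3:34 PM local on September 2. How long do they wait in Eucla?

Convert departure to UTC: 7:49 PM + 1:00 = 8:49 PM UTC on Sep 1.
Add 7 hours 5 minutes flight time → 3:54 AM UTC (Sep 2).
Eucla is UTC+8:45, so local arrival = 3:54 AM + 8:45 = 12:39 PM on Sep 2.
Layover = 3:34 PM − 12:39 PM = 2 hours 55 minutes.

2 hours 55 minutes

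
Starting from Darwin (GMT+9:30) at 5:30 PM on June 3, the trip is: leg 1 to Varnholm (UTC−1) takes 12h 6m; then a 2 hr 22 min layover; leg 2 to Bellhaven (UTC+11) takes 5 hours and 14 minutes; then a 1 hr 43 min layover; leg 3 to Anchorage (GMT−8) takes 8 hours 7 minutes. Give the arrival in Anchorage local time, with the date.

5:32 AM on Jun 4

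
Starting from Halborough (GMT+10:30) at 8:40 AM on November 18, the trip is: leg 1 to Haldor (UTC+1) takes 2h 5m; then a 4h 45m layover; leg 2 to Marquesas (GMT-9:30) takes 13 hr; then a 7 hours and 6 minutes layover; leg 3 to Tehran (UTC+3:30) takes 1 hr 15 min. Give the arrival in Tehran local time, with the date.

5:51 AM on November 19

Convert departure to UTC: 8:40 AM − 10:30 = 10:10 PM UTC on Nov 17.
Add 2 hours and 5 minutes leg 1 → 12:15 AM UTC (Nov 18).
Add 4 hours 45 minutes layover in Haldor → 5:00 AM UTC.
Add 13 hours leg 2 → 6:00 PM UTC.
Add 7 hours and 6 minutes layover in Marquesas → 1:06 AM UTC (Nov 19).
Add 1 hour 15 minutes leg 3 → 2:21 AM UTC.
Tehran is UTC+3:30, so local arrival = 2:21 AM + 3:30 = 5:51 AM on Nov 19.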